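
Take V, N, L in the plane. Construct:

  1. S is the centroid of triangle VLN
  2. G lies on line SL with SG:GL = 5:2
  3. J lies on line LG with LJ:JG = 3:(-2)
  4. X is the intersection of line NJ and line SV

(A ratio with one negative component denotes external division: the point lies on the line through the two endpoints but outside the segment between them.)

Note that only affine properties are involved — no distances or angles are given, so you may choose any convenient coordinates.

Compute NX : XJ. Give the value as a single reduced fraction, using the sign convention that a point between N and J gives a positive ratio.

Work in coordinates with V = (0, 0), N = (1, 0), L = (0, 1).
1. S is the centroid of triangle VLN ⇒ S = (1/3, 1/3)
2. G lies on line SL with SG:GL = 5:2 ⇒ G = (2/21, 17/21)
3. J lies on line LG with LJ:JG = 3:(-2) ⇒ J = (2/7, 3/7)
4. X is the intersection of line NJ and line SV ⇒ X = (3/8, 3/8)
X = N + t·(J−N) with t = 7/8, so NX:XJ = t:(1−t) = 7/8:1/8

NX:XJ = 7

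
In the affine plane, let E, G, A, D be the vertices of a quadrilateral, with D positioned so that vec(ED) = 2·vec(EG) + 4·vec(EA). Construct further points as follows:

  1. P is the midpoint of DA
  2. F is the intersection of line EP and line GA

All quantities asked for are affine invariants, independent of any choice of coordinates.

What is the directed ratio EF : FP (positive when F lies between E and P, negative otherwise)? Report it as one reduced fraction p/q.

EF:FP = 2/5

Assign E = (0, 0), G = (1, 0), A = (0, 1), D = (2, 4) — the answer is frame-independent, so this choice is without loss of generality.
1. P is the midpoint of DA ⇒ P = (1, 5/2)
2. F is the intersection of line EP and line GA ⇒ F = (2/7, 5/7)
F = E + t·(P−E) with t = 2/7, so EF:FP = t:(1−t) = 2/7:5/7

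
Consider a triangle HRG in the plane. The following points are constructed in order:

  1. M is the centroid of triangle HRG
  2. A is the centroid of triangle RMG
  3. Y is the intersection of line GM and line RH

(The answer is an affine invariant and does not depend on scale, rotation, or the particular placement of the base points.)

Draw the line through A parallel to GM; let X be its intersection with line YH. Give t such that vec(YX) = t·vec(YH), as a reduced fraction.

t = -1/3

Set H = (0, 0), R = (1, 0), G = (0, 1); any affine frame gives the same invariant.
1. M is the centroid of triangle HRG ⇒ M = (1/3, 1/3)
2. A is the centroid of triangle RMG ⇒ A = (4/9, 4/9)
3. Y is the intersection of line GM and line RH ⇒ Y = (1/2, 0)
through A parallel to GM: direction (1/3, -2/3); meets YH at X = (2/3, 0)
X = Y + t·(H−Y) with t = -1/3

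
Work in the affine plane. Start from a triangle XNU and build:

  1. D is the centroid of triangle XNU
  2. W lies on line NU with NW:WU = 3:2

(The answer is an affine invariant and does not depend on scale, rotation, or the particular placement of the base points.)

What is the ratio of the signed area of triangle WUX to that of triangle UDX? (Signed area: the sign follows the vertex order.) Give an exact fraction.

Assign X = (0, 0), N = (1, 0), U = (0, 1) — the answer is frame-independent, so this choice is without loss of generality.
1. D is the centroid of triangle XNU ⇒ D = (1/3, 1/3)
2. W lies on line NU with NW:WU = 3:2 ⇒ W = (2/5, 3/5)
2·[WUX] = 2/5, 2·[UDX] = -1/3
[WUX]:[UDX] = 2/5:-1/3 = -6/5

[WUX]:[UDX] = -6/5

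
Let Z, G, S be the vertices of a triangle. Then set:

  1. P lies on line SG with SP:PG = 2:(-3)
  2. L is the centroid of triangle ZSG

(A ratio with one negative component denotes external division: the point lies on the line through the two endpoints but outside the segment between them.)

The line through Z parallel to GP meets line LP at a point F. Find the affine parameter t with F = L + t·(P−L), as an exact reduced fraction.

t = -2

Work in coordinates with Z = (0, 0), G = (1, 0), S = (0, 1).
1. P lies on line SG with SP:PG = 2:(-3) ⇒ P = (-2, 3)
2. L is the centroid of triangle ZSG ⇒ L = (1/3, 1/3)
through Z parallel to GP: direction (-3, 3); meets LP at F = (5, -5)
F = L + t·(P−L) with t = -2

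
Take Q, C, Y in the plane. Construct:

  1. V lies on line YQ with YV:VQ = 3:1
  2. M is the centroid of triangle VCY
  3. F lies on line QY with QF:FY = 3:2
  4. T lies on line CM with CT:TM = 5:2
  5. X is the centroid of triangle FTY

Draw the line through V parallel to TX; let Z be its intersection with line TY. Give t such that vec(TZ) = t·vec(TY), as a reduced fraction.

Assign Q = (0, 0), C = (1, 0), Y = (0, 1) — the answer is frame-independent, so this choice is without loss of generality.
1. V lies on line YQ with YV:VQ = 3:1 ⇒ V = (0, 1/4)
2. M is the centroid of triangle VCY ⇒ M = (1/3, 5/12)
3. F lies on line QY with QF:FY = 3:2 ⇒ F = (0, 3/5)
4. T lies on line CM with CT:TM = 5:2 ⇒ T = (11/21, 25/84)
5. X is the centroid of triangle FTY ⇒ X = (11/63, 797/1260)
through V parallel to TX: direction (-22/63, 211/630); meets TY at Z = (55/28, -183/112)
Z = T + t·(Y−T) with t = -11/4

t = -11/4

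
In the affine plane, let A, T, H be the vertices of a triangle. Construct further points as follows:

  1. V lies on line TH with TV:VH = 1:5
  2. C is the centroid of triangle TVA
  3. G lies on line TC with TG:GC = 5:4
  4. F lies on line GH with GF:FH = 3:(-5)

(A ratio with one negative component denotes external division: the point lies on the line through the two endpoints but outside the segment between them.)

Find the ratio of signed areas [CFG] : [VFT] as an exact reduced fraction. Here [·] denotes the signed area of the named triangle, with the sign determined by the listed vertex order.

[CFG]:[VFT] = 72/25

Set A = (0, 0), T = (1, 0), H = (0, 1); any affine frame gives the same invariant.
1. V lies on line TH with TV:VH = 1:5 ⇒ V = (5/6, 1/6)
2. C is the centroid of triangle TVA ⇒ C = (11/18, 1/18)
3. G lies on line TC with TG:GC = 5:4 ⇒ G = (127/162, 5/162)
4. F lies on line GH with GF:FH = 3:(-5) ⇒ F = (635/324, -461/324)
2·[CFG] = 2/9, 2·[VFT] = 25/324
[CFG]:[VFT] = 2/9:25/324 = 72/25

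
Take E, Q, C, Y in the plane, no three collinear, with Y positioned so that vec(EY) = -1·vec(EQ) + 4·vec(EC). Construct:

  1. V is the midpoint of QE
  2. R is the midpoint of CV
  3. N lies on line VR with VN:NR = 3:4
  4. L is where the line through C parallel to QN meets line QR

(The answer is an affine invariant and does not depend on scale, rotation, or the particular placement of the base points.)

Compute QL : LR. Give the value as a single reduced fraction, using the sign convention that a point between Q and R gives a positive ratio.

Assign E = (0, 0), Q = (1, 0), C = (0, 1), Y = (-1, 4) — the answer is frame-independent, so this choice is without loss of generality.
1. V is the midpoint of QE ⇒ V = (1/2, 0)
2. R is the midpoint of CV ⇒ R = (1/4, 1/2)
3. N lies on line VR with VN:NR = 3:4 ⇒ N = (11/28, 3/14)
4. L is where the line through C parallel to QN meets line QR ⇒ L = (-17/16, 11/8)
L = Q + t·(R−Q) with t = 11/4, so QL:LR = t:(1−t) = 11/4:-7/4

QL:LR = -11/7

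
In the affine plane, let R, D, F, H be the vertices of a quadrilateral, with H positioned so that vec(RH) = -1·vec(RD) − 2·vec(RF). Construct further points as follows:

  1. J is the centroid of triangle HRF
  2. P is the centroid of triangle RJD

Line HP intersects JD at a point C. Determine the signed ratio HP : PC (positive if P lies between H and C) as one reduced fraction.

Set R = (0, 0), D = (1, 0), F = (0, 1), H = (-1, -2); any affine frame gives the same invariant.
1. J is the centroid of triangle HRF ⇒ J = (-1/3, -1/3)
2. P is the centroid of triangle RJD ⇒ P = (2/9, -1/9)
line HP meets JD at C = (3/19, -4/19)
P = H + t·(C−H) with t = 19/18, so HP:PC = 19/18:-1/18

HP:PC = -19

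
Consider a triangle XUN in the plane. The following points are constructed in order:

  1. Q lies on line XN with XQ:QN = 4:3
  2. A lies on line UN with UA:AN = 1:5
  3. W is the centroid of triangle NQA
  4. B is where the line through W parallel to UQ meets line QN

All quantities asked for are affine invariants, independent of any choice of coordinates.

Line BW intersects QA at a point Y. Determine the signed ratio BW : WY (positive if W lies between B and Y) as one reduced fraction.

Choose coordinates X = (0, 0), U = (1, 0), N = (0, 1).
1. Q lies on line XN with XQ:QN = 4:3 ⇒ Q = (0, 4/7)
2. A lies on line UN with UA:AN = 1:5 ⇒ A = (5/6, 1/6)
3. W is the centroid of triangle NQA ⇒ W = (5/18, 73/126)
4. B is where the line through W parallel to UQ meets line QN ⇒ B = (0, 31/42)
line BW meets QA at Y = (35/18, -47/126)
W = B + t·(Y−B) with t = 1/7, so BW:WY = 1/7:6/7

BW:WY = 1/6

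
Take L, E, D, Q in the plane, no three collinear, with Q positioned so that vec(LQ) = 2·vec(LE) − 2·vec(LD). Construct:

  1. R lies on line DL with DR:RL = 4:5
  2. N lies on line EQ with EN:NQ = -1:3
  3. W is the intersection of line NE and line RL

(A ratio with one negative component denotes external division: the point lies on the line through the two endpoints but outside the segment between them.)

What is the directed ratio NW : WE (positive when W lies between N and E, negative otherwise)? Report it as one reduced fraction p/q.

NW:WE = -1/2

Work in coordinates with L = (0, 0), E = (1, 0), D = (0, 1), Q = (2, -2).
1. R lies on line DL with DR:RL = 4:5 ⇒ R = (0, 5/9)
2. N lies on line EQ with EN:NQ = -1:3 ⇒ N = (1/2, 1)
3. W is the intersection of line NE and line RL ⇒ W = (0, 2)
W = N + t·(E−N) with t = -1, so NW:WE = t:(1−t) = -1:2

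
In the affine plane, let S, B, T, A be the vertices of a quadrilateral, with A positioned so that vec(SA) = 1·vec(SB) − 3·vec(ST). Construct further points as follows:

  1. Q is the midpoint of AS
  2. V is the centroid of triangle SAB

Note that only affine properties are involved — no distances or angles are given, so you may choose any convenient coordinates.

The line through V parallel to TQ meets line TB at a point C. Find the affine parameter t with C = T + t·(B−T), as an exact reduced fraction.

t = 1/3

Work in coordinates with S = (0, 0), B = (1, 0), T = (0, 1), A = (1, -3).
1. Q is the midpoint of AS ⇒ Q = (1/2, -3/2)
2. V is the centroid of triangle SAB ⇒ V = (2/3, -1)
through V parallel to TQ: direction (1/2, -5/2); meets TB at C = (1/3, 2/3)
C = T + t·(B−T) with t = 1/3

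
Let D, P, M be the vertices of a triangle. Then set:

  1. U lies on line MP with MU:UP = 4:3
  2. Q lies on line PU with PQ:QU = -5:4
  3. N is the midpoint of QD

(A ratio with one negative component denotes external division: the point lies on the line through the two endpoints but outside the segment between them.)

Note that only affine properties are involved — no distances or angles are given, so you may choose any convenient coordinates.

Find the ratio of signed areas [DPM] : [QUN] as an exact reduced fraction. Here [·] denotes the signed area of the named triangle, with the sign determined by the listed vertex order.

[DPM]:[QUN] = -7/6

Choose coordinates D = (0, 0), P = (1, 0), M = (0, 1).
1. U lies on line MP with MU:UP = 4:3 ⇒ U = (4/7, 3/7)
2. Q lies on line PU with PQ:QU = -5:4 ⇒ Q = (-8/7, 15/7)
3. N is the midpoint of QD ⇒ N = (-4/7, 15/14)
2·[DPM] = 1, 2·[QUN] = -6/7
[DPM]:[QUN] = 1:-6/7 = -7/6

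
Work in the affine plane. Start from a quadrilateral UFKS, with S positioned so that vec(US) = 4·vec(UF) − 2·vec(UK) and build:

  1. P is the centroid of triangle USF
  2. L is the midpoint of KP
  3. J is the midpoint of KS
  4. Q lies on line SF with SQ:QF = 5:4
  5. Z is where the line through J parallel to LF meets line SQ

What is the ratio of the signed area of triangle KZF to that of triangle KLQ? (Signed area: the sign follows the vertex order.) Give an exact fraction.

[KZF]:[KLQ] = -27/20

Assign U = (0, 0), F = (1, 0), K = (0, 1), S = (4, -2) — the answer is frame-independent, so this choice is without loss of generality.
1. P is the centroid of triangle USF ⇒ P = (5/3, -2/3)
2. L is the midpoint of KP ⇒ L = (5/6, 1/6)
3. J is the midpoint of KS ⇒ J = (2, -1/2)
4. Q lies on line SF with SQ:QF = 5:4 ⇒ Q = (7/3, -8/9)
5. Z is where the line through J parallel to LF meets line SQ ⇒ Z = (5/2, -1)
2·[KZF] = -1/2, 2·[KLQ] = 10/27
[KZF]:[KLQ] = -1/2:10/27 = -27/20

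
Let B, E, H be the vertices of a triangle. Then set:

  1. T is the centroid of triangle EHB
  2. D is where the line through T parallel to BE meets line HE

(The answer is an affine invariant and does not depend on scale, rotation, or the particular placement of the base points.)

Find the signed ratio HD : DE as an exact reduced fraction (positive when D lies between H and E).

Choose coordinates B = (0, 0), E = (1, 0), H = (0, 1).
1. T is the centroid of triangle EHB ⇒ T = (1/3, 1/3)
2. D is where the line through T parallel to BE meets line HE ⇒ D = (2/3, 1/3)
D = H + t·(E−H) with t = 2/3, so HD:DE = t:(1−t) = 2/3:1/3

HD:DE = 2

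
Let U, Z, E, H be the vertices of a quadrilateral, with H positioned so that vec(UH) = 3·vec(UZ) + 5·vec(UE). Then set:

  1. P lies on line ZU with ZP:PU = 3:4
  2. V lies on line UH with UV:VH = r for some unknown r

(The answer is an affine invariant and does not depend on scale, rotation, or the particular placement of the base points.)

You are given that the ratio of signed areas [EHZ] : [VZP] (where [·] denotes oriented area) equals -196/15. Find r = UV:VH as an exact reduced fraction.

r = -1/5

Work in coordinates with U = (0, 0), Z = (1, 0), E = (0, 1), H = (3, 5).
1. P lies on line ZU with ZP:PU = 3:4 ⇒ P = (4/7, 0)
2. With UV:VH = r, write λ = r/(r+1) so V = U + λ·(H−U); V is affine-linear in λ
Every point depending on V is an affine combination of V and λ-independent points, so each such coordinate is linear in λ; the λ² term in each signed area is a multiple of (H−U)×(H−U) = 0, so 2·[EHZ] and 2·[VZP] are each linear in λ. Evaluating at λ=0 and λ=1:
  2·[EHZ] = -7,   2·[VZP] = -15/7·λ
So [EHZ]:[VZP] = (-7) / (-15/7·λ). Setting this equal to -196/15:
  -7 = -196/15·(-15/7·λ)  ⇒  λ = -1/4
Then r = λ/(1−λ) = (-1/4)/(5/4) = -1/5. Check: with r = -1/5, V = (-3/4, -5/4) and [EHZ]:[VZP] = -196/15 as required.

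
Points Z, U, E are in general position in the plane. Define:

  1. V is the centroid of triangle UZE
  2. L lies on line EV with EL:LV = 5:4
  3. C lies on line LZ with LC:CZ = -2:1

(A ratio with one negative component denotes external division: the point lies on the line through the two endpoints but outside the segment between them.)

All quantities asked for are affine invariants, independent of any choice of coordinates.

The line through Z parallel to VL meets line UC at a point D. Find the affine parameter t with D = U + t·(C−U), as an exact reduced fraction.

t = 2/3

Choose coordinates Z = (0, 0), U = (1, 0), E = (0, 1).
1. V is the centroid of triangle UZE ⇒ V = (1/3, 1/3)
2. L lies on line EV with EL:LV = 5:4 ⇒ L = (5/27, 17/27)
3. C lies on line LZ with LC:CZ = -2:1 ⇒ C = (-5/27, -17/27)
through Z parallel to VL: direction (-4/27, 8/27); meets UC at D = (17/81, -34/81)
D = U + t·(C−U) with t = 2/3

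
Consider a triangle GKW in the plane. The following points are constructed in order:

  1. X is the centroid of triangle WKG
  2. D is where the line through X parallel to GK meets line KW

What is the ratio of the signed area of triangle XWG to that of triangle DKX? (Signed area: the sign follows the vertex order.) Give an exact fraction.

Choose coordinates G = (0, 0), K = (1, 0), W = (0, 1).
1. X is the centroid of triangle WKG ⇒ X = (1/3, 1/3)
2. D is where the line through X parallel to GK meets line KW ⇒ D = (2/3, 1/3)
2·[XWG] = 1/3, 2·[DKX] = -1/9
[XWG]:[DKX] = 1/3:-1/9 = -3

[XWG]:[DKX] = -3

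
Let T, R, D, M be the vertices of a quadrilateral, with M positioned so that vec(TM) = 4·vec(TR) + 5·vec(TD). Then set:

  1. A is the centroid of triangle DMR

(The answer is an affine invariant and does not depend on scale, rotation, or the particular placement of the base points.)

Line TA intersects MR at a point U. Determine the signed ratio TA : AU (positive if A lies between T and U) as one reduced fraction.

TA:AU = 7/8

Choose coordinates T = (0, 0), R = (1, 0), D = (0, 1), M = (4, 5).
1. A is the centroid of triangle DMR ⇒ A = (5/3, 2)
line TA meets MR at U = (25/7, 30/7)
A = T + t·(U−T) with t = 7/15, so TA:AU = 7/15:8/15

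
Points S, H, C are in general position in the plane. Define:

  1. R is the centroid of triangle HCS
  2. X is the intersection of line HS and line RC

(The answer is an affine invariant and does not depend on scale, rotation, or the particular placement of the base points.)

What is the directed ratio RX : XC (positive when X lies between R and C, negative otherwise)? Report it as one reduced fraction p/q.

RX:XC = -1/3

Work in coordinates with S = (0, 0), H = (1, 0), C = (0, 1).
1. R is the centroid of triangle HCS ⇒ R = (1/3, 1/3)
2. X is the intersection of line HS and line RC ⇒ X = (1/2, 0)
X = R + t·(C−R) with t = -1/2, so RX:XC = t:(1−t) = -1/2:3/2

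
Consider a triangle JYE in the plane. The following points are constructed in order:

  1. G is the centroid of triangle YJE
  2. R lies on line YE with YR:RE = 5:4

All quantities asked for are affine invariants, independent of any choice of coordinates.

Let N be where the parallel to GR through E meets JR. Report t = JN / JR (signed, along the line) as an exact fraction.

t = -3

Choose coordinates J = (0, 0), Y = (1, 0), E = (0, 1).
1. G is the centroid of triangle YJE ⇒ G = (1/3, 1/3)
2. R lies on line YE with YR:RE = 5:4 ⇒ R = (4/9, 5/9)
through E parallel to GR: direction (1/9, 2/9); meets JR at N = (-4/3, -5/3)
N = J + t·(R−J) with t = -3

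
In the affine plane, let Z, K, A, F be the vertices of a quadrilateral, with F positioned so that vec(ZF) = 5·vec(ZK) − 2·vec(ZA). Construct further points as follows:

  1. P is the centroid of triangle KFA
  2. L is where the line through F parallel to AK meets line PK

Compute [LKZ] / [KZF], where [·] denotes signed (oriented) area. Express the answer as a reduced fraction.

Choose coordinates Z = (0, 0), K = (1, 0), A = (0, 1), F = (5, -2).
1. P is the centroid of triangle KFA ⇒ P = (2, -1/3)
2. L is where the line through F parallel to AK meets line PK ⇒ L = (4, -1)
2·[LKZ] = 1, 2·[KZF] = 2
[LKZ]:[KZF] = 1:2 = 1/2

[LKZ]:[KZF] = 1/2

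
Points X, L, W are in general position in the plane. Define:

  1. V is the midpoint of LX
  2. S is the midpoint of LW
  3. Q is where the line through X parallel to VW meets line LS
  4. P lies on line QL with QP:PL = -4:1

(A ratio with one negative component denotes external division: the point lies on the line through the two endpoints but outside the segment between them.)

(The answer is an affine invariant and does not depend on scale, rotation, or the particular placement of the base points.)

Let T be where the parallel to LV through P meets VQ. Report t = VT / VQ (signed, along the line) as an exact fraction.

t = -1/3

Work in coordinates with X = (0, 0), L = (1, 0), W = (0, 1).
1. V is the midpoint of LX ⇒ V = (1/2, 0)
2. S is the midpoint of LW ⇒ S = (1/2, 1/2)
3. Q is where the line through X parallel to VW meets line LS ⇒ Q = (-1, 2)
4. P lies on line QL with QP:PL = -4:1 ⇒ P = (5/3, -2/3)
through P parallel to LV: direction (-1/2, 0); meets VQ at T = (1, -2/3)
T = V + t·(Q−V) with t = -1/3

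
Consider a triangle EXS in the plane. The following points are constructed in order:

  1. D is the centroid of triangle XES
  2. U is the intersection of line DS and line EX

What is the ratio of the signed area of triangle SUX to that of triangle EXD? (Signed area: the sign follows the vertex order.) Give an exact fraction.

Work in coordinates with E = (0, 0), X = (1, 0), S = (0, 1).
1. D is the centroid of triangle XES ⇒ D = (1/3, 1/3)
2. U is the intersection of line DS and line EX ⇒ U = (1/2, 0)
2·[SUX] = 1/2, 2·[EXD] = 1/3
[SUX]:[EXD] = 1/2:1/3 = 3/2

[SUX]:[EXD] = 3/2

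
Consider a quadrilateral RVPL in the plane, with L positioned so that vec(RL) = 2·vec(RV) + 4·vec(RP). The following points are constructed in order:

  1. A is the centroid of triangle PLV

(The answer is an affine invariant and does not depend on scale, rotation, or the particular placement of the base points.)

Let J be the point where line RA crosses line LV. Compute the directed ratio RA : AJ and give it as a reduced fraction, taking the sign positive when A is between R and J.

Choose coordinates R = (0, 0), V = (1, 0), P = (0, 1), L = (2, 4).
1. A is the centroid of triangle PLV ⇒ A = (1, 5/3)
line RA meets LV at J = (12/7, 20/7)
A = R + t·(J−R) with t = 7/12, so RA:AJ = 7/12:5/12

RA:AJ = 7/5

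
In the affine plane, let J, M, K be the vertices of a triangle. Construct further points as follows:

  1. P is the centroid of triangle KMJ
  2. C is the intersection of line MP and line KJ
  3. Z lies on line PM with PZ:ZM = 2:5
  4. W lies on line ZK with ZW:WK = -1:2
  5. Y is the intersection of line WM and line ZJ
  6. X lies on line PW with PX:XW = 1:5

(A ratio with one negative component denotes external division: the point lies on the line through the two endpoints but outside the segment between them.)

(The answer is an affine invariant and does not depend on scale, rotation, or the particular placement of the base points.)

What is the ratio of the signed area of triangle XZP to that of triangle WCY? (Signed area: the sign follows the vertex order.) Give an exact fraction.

[XZP]:[WCY] = -4/231

Choose coordinates J = (0, 0), M = (1, 0), K = (0, 1).
1. P is the centroid of triangle KMJ ⇒ P = (1/3, 1/3)
2. C is the intersection of line MP and line KJ ⇒ C = (0, 1/2)
3. Z lies on line PM with PZ:ZM = 2:5 ⇒ Z = (11/21, 5/21)
4. W lies on line ZK with ZW:WK = -1:2 ⇒ W = (22/21, -11/21)
5. Y is the intersection of line WM and line ZJ ⇒ Y = (121/126, 55/126)
6. X lies on line PW with PX:XW = 1:5 ⇒ X = (19/42, 4/21)
2·[XZP] = 1/63, 2·[WCY] = -11/12
[XZP]:[WCY] = 1/63:-11/12 = -4/231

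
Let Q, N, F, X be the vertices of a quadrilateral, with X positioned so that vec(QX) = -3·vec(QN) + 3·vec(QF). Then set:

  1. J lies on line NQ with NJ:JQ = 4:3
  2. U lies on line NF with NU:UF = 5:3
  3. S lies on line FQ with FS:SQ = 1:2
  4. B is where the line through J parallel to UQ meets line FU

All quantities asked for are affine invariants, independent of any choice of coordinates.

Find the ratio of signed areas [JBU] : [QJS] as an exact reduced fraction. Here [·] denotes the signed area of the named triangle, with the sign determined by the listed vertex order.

Assign Q = (0, 0), N = (1, 0), F = (0, 1), X = (-3, 3) — the answer is frame-independent, so this choice is without loss of generality.
1. J lies on line NQ with NJ:JQ = 4:3 ⇒ J = (3/7, 0)
2. U lies on line NF with NU:UF = 5:3 ⇒ U = (3/8, 5/8)
3. S lies on line FQ with FS:SQ = 1:2 ⇒ S = (0, 2/3)
4. B is where the line through J parallel to UQ meets line FU ⇒ B = (9/14, 5/14)
2·[JBU] = 15/98, 2·[QJS] = 2/7
[JBU]:[QJS] = 15/98:2/7 = 15/28

[JBU]:[QJS] = 15/28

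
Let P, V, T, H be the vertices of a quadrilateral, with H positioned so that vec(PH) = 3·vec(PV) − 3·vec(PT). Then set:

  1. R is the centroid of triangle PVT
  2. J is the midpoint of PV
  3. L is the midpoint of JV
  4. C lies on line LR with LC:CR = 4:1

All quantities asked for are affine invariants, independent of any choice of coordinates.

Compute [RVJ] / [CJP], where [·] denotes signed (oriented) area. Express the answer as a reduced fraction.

[RVJ]:[CJP] = 5/4

Work in coordinates with P = (0, 0), V = (1, 0), T = (0, 1), H = (3, -3).
1. R is the centroid of triangle PVT ⇒ R = (1/3, 1/3)
2. J is the midpoint of PV ⇒ J = (1/2, 0)
3. L is the midpoint of JV ⇒ L = (3/4, 0)
4. C lies on line LR with LC:CR = 4:1 ⇒ C = (5/12, 4/15)
2·[RVJ] = -1/6, 2·[CJP] = -2/15
[RVJ]:[CJP] = -1/6:-2/15 = 5/4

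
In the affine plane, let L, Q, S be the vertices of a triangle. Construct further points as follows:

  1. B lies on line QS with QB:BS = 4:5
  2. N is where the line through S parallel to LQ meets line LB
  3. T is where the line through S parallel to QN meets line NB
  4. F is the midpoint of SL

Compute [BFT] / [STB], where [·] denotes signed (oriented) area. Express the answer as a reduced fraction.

Assign L = (0, 0), Q = (1, 0), S = (0, 1) — the answer is frame-independent, so this choice is without loss of generality.
1. B lies on line QS with QB:BS = 4:5 ⇒ B = (5/9, 4/9)
2. N is where the line through S parallel to LQ meets line LB ⇒ N = (5/4, 1)
3. T is where the line through S parallel to QN meets line NB ⇒ T = (-5/16, -1/4)
4. F is the midpoint of SL ⇒ F = (0, 1/2)
2·[BFT] = 125/288, 2·[STB] = 125/144
[BFT]:[STB] = 125/288:125/144 = 1/2

[BFT]:[STB] = 1/2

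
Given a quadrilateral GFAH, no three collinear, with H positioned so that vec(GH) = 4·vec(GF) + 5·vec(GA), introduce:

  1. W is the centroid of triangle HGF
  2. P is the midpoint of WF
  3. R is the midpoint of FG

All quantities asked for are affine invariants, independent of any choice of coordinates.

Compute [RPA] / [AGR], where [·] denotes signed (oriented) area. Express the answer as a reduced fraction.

[RPA]:[AGR] = 5/2

Work in coordinates with G = (0, 0), F = (1, 0), A = (0, 1), H = (4, 5).
1. W is the centroid of triangle HGF ⇒ W = (5/3, 5/3)
2. P is the midpoint of WF ⇒ P = (4/3, 5/6)
3. R is the midpoint of FG ⇒ R = (1/2, 0)
2·[RPA] = 5/4, 2·[AGR] = 1/2
[RPA]:[AGR] = 5/4:1/2 = 5/2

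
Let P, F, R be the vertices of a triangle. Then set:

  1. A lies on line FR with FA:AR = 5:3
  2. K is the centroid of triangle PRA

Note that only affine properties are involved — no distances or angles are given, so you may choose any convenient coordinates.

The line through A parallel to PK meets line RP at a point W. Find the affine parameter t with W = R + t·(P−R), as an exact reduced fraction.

Work in coordinates with P = (0, 0), F = (1, 0), R = (0, 1).
1. A lies on line FR with FA:AR = 5:3 ⇒ A = (3/8, 5/8)
2. K is the centroid of triangle PRA ⇒ K = (1/8, 13/24)
through A parallel to PK: direction (1/8, 13/24); meets RP at W = (0, -1)
W = R + t·(P−R) with t = 2

t = 2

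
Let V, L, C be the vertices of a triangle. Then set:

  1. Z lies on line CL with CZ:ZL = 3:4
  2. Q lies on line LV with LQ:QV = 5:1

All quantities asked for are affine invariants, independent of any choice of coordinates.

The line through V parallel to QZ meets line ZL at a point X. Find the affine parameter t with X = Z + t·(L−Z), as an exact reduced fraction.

Set V = (0, 0), L = (1, 0), C = (0, 1); any affine frame gives the same invariant.
1. Z lies on line CL with CZ:ZL = 3:4 ⇒ Z = (3/7, 4/7)
2. Q lies on line LV with LQ:QV = 5:1 ⇒ Q = (1/6, 0)
through V parallel to QZ: direction (11/42, 4/7); meets ZL at X = (11/35, 24/35)
X = Z + t·(L−Z) with t = -1/5

t = -1/5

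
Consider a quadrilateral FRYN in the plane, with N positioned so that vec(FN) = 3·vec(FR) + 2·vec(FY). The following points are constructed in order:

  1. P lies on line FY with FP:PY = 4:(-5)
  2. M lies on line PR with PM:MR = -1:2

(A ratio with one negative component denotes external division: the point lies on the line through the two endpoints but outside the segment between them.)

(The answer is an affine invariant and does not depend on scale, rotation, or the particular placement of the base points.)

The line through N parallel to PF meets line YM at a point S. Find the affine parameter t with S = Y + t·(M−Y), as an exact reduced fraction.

t = -3

Set F = (0, 0), R = (1, 0), Y = (0, 1), N = (3, 2); any affine frame gives the same invariant.
1. P lies on line FY with FP:PY = 4:(-5) ⇒ P = (0, -4)
2. M lies on line PR with PM:MR = -1:2 ⇒ M = (-1, -8)
through N parallel to PF: direction (0, 4); meets YM at S = (3, 28)
S = Y + t·(M−Y) with t = -3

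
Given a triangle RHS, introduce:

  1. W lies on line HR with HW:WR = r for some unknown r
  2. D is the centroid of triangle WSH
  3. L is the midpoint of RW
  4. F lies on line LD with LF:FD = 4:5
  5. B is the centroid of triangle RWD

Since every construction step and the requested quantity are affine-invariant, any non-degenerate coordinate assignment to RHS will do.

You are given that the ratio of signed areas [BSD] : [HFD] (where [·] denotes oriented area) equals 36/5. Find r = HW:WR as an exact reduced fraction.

Choose coordinates R = (0, 0), H = (1, 0), S = (0, 1).
1. With HW:WR = r, write λ = r/(r+1) so W = H + λ·(R−H); W is affine-linear in λ
2. D is the centroid of triangle WSH ⇒ D is an affine combination of earlier points and hence also affine-linear in λ
3. L is the midpoint of RW ⇒ L is an affine combination of earlier points and hence also affine-linear in λ
4. F lies on line LD with LF:FD = 4:5 ⇒ F is an affine combination of earlier points and hence also affine-linear in λ
5. B is the centroid of triangle RWD ⇒ B is an affine combination of earlier points and hence also affine-linear in λ
Every point depending on W is an affine combination of W and λ-independent points, so each such coordinate is linear in λ; the λ² term in each signed area is a multiple of (R−H)×(R−H) = 0, so 2·[BSD] and 2·[HFD] are each linear in λ. Evaluating at λ=0 and λ=1:
  2·[BSD] = -2/9,   2·[HFD] = -5/54·λ − 5/54
So [BSD]:[HFD] = (-2/9) / (-5/54·λ − 5/54). Setting this equal to 36/5:
  -2/9 = 36/5·(-5/54·λ − 5/54)  ⇒  λ = -2/3
Then r = λ/(1−λ) = (-2/3)/(5/3) = -2/5. Check: with r = -2/5, W = (5/3, 0) and [BSD]:[HFD] = 36/5 as required.

r = -2/5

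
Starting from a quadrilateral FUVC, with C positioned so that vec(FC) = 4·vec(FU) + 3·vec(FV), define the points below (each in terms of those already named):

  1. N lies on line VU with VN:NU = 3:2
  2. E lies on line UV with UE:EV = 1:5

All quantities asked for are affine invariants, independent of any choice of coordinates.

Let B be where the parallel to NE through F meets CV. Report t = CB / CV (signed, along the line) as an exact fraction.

Choose coordinates F = (0, 0), U = (1, 0), V = (0, 1), C = (4, 3).
1. N lies on line VU with VN:NU = 3:2 ⇒ N = (3/5, 2/5)
2. E lies on line UV with UE:EV = 1:5 ⇒ E = (5/6, 1/6)
through F parallel to NE: direction (7/30, -7/30); meets CV at B = (-2/3, 2/3)
B = C + t·(V−C) with t = 7/6

t = 7/6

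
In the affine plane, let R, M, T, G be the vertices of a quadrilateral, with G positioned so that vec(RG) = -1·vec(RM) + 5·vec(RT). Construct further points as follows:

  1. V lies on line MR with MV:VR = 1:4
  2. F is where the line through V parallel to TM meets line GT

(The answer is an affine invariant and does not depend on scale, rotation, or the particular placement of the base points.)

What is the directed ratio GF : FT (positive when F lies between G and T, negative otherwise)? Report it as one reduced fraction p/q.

Assign R = (0, 0), M = (1, 0), T = (0, 1), G = (-1, 5) — the answer is frame-independent, so this choice is without loss of generality.
1. V lies on line MR with MV:VR = 1:4 ⇒ V = (4/5, 0)
2. F is where the line through V parallel to TM meets line GT ⇒ F = (1/15, 11/15)
F = G + t·(T−G) with t = 16/15, so GF:FT = t:(1−t) = 16/15:-1/15

GF:FT = -16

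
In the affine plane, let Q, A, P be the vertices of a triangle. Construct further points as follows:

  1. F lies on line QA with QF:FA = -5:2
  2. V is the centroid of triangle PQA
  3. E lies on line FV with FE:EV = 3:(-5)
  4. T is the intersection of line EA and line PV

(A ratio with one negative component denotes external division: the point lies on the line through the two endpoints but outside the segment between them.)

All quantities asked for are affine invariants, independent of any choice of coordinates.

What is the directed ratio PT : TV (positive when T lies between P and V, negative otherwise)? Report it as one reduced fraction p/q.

PT:TV = -39/10

Set Q = (0, 0), A = (1, 0), P = (0, 1); any affine frame gives the same invariant.
1. F lies on line QA with QF:FA = -5:2 ⇒ F = (5/3, 0)
2. V is the centroid of triangle PQA ⇒ V = (1/3, 1/3)
3. E lies on line FV with FE:EV = 3:(-5) ⇒ E = (11/3, -1/2)
4. T is the intersection of line EA and line PV ⇒ T = (13/29, 3/29)
T = P + t·(V−P) with t = 39/29, so PT:TV = t:(1−t) = 39/29:-10/29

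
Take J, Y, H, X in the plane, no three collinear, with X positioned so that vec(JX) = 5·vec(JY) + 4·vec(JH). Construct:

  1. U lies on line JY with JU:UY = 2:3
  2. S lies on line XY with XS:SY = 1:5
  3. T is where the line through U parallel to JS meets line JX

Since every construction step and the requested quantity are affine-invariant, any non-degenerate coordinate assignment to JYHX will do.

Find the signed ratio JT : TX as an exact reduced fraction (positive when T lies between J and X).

JT:TX = -2/3

Set J = (0, 0), Y = (1, 0), H = (0, 1), X = (5, 4); any affine frame gives the same invariant.
1. U lies on line JY with JU:UY = 2:3 ⇒ U = (2/5, 0)
2. S lies on line XY with XS:SY = 1:5 ⇒ S = (13/3, 10/3)
3. T is where the line through U parallel to JS meets line JX ⇒ T = (-10, -8)
T = J + t·(X−J) with t = -2, so JT:TX = t:(1−t) = -2:3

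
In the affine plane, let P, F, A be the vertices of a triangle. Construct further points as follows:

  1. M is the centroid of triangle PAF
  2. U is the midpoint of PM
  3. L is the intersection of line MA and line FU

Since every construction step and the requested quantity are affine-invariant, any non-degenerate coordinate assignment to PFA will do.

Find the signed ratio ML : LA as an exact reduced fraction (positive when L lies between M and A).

ML:LA = -1/4

Choose coordinates P = (0, 0), F = (1, 0), A = (0, 1).
1. M is the centroid of triangle PAF ⇒ M = (1/3, 1/3)
2. U is the midpoint of PM ⇒ U = (1/6, 1/6)
3. L is the intersection of line MA and line FU ⇒ L = (4/9, 1/9)
L = M + t·(A−M) with t = -1/3, so ML:LA = t:(1−t) = -1/3:4/3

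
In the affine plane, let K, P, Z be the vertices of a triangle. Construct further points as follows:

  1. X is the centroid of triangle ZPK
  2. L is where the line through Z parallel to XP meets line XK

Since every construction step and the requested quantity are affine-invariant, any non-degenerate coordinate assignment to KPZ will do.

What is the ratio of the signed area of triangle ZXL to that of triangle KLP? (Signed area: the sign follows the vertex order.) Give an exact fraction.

Assign K = (0, 0), P = (1, 0), Z = (0, 1) — the answer is frame-independent, so this choice is without loss of generality.
1. X is the centroid of triangle ZPK ⇒ X = (1/3, 1/3)
2. L is where the line through Z parallel to XP meets line XK ⇒ L = (2/3, 2/3)
2·[ZXL] = 1/3, 2·[KLP] = -2/3
[ZXL]:[KLP] = 1/3:-2/3 = -1/2

[ZXL]:[KLP] = -1/2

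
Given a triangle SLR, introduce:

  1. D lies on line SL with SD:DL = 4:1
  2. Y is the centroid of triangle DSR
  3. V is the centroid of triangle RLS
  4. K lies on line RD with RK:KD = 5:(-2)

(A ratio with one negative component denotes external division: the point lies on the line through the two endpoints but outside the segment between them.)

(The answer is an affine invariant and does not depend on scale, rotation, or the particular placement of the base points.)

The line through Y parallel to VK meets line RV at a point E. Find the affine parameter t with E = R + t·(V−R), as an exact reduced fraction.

t = 6/5

Set S = (0, 0), L = (1, 0), R = (0, 1); any affine frame gives the same invariant.
1. D lies on line SL with SD:DL = 4:1 ⇒ D = (4/5, 0)
2. Y is the centroid of triangle DSR ⇒ Y = (4/15, 1/3)
3. V is the centroid of triangle RLS ⇒ V = (1/3, 1/3)
4. K lies on line RD with RK:KD = 5:(-2) ⇒ K = (4/3, -2/3)
through Y parallel to VK: direction (1, -1); meets RV at E = (2/5, 1/5)
E = R + t·(V−R) with t = 6/5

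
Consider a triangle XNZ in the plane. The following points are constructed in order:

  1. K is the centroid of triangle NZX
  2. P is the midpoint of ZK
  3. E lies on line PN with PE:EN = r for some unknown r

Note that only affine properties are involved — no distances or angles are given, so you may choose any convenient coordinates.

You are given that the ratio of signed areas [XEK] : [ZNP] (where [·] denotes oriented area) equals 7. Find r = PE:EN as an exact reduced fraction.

r = -2/3

Set X = (0, 0), N = (1, 0), Z = (0, 1); any affine frame gives the same invariant.
1. K is the centroid of triangle NZX ⇒ K = (1/3, 1/3)
2. P is the midpoint of ZK ⇒ P = (1/6, 2/3)
3. With PE:EN = r, write λ = r/(r+1) so E = P + λ·(N−P); E is affine-linear in λ
Every point depending on E is an affine combination of E and λ-independent points, so each such coordinate is linear in λ; the λ² term in each signed area is a multiple of (N−P)×(N−P) = 0, so 2·[XEK] and 2·[ZNP] are each linear in λ. Evaluating at λ=0 and λ=1:
  2·[XEK] = 1/2·λ − 1/6,   2·[ZNP] = -1/6
So [XEK]:[ZNP] = (1/2·λ − 1/6) / (-1/6). Setting this equal to 7:
  1/2·λ − 1/6 = 7·(-1/6)  ⇒  λ = -2
Then r = λ/(1−λ) = (-2)/(3) = -2/3. Check: with r = -2/3, E = (-3/2, 2) and [XEK]:[ZNP] = 7 as required.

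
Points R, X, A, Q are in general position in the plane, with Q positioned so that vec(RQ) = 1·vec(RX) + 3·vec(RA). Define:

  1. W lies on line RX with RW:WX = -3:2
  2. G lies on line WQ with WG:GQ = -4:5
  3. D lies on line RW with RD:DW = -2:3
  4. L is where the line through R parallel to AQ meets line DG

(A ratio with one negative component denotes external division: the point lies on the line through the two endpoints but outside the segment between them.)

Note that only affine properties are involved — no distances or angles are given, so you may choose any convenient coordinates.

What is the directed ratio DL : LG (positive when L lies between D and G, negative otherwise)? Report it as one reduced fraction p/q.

Set R = (0, 0), X = (1, 0), A = (0, 1), Q = (1, 3); any affine frame gives the same invariant.
1. W lies on line RX with RW:WX = -3:2 ⇒ W = (3, 0)
2. G lies on line WQ with WG:GQ = -4:5 ⇒ G = (11, -12)
3. D lies on line RW with RD:DW = -2:3 ⇒ D = (-6, 0)
4. L is where the line through R parallel to AQ meets line DG ⇒ L = (-36/23, -72/23)
L = D + t·(G−D) with t = 6/23, so DL:LG = t:(1−t) = 6/23:17/23

DL:LG = 6/17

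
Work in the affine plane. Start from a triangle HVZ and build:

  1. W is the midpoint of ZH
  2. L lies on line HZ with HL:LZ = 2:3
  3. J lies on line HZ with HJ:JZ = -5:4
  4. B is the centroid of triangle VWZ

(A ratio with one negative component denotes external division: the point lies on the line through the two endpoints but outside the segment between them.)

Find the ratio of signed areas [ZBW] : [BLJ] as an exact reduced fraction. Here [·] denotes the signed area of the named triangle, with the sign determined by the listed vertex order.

Choose coordinates H = (0, 0), V = (1, 0), Z = (0, 1).
1. W is the midpoint of ZH ⇒ W = (0, 1/2)
2. L lies on line HZ with HL:LZ = 2:3 ⇒ L = (0, 2/5)
3. J lies on line HZ with HJ:JZ = -5:4 ⇒ J = (0, 5)
4. B is the centroid of triangle VWZ ⇒ B = (1/3, 1/2)
2·[ZBW] = -1/6, 2·[BLJ] = -23/15
[ZBW]:[BLJ] = -1/6:-23/15 = 5/46

[ZBW]:[BLJ] = 5/46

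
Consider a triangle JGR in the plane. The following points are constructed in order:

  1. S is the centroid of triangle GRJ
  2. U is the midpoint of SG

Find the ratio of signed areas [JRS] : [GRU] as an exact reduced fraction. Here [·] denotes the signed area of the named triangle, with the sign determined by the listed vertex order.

[JRS]:[GRU] = -2

Assign J = (0, 0), G = (1, 0), R = (0, 1) — the answer is frame-independent, so this choice is without loss of generality.
1. S is the centroid of triangle GRJ ⇒ S = (1/3, 1/3)
2. U is the midpoint of SG ⇒ U = (2/3, 1/6)
2·[JRS] = -1/3, 2·[GRU] = 1/6
[JRS]:[GRU] = -1/3:1/6 = -2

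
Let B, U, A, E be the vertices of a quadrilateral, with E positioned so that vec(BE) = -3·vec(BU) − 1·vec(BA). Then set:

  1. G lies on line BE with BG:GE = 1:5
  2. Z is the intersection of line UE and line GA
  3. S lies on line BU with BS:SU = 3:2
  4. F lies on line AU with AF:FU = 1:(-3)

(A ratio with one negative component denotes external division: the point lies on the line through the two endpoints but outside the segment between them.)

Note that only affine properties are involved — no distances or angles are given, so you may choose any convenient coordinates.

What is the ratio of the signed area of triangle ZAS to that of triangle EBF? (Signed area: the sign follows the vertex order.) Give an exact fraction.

Work in coordinates with B = (0, 0), U = (1, 0), A = (0, 1), E = (-3, -1).
1. G lies on line BE with BG:GE = 1:5 ⇒ G = (-1/2, -1/6)
2. Z is the intersection of line UE and line GA ⇒ Z = (-3/5, -2/5)
3. S lies on line BU with BS:SU = 3:2 ⇒ S = (3/5, 0)
4. F lies on line AU with AF:FU = 1:(-3) ⇒ F = (-1/2, 3/2)
2·[ZAS] = -36/25, 2·[EBF] = 5
[ZAS]:[EBF] = -36/25:5 = -36/125

[ZAS]:[EBF] = -36/125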